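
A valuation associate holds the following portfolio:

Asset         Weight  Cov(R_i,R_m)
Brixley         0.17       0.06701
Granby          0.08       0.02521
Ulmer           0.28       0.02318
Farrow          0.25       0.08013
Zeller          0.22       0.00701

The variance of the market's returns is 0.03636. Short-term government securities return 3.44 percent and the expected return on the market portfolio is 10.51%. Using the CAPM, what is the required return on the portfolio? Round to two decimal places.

11.50%

β_Brixley = 0.06701 / 0.03636 = 1.8430
β_Granby = 0.02521 / 0.03636 = 0.6933
β_Ulmer = 0.02318 / 0.03636 = 0.6375
β_Farrow = 0.08013 / 0.03636 = 2.2038
β_Zeller = 0.00701 / 0.03636 = 0.1928
β_P = Σ w_i β_i = 0.17×1.8430 + 0.08×0.6933 + 0.28×0.6375 + 0.25×2.2038 + 0.22×0.1928 = 1.1406
MRP = 10.51% − 3.44% = 7.07%
E(R_P) = R_f + β_P × MRP = 3.44% + 1.1406 × 7.07% = 11.50%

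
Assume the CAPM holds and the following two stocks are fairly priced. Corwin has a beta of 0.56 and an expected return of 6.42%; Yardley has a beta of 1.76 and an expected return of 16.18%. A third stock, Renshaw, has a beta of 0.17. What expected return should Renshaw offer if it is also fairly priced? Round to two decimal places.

MRP (SML slope) = (16.18% − 6.42%) / (1.76 − 0.56) = 9.76% / 1.20 = 8.1333%
R_f (intercept) = 6.42% − 0.56 × 8.1333% = 1.8654%
E(R_Renshaw) = R_f + β × MRP = 1.8654% + 0.17 × 8.1333% = 3.25%

3.25%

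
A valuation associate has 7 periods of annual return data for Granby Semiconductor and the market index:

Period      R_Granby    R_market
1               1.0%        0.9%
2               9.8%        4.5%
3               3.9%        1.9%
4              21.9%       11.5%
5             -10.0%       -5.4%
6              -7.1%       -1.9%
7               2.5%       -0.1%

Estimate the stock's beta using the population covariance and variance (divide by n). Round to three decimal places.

1.961

Mean R_i = (1.0 + 9.8 + 3.9 + 21.9 − 10.0 − 7.1 + 2.5) / 7 = 3.1429%
Mean R_m = (0.9 + 4.5 + 1.9 + 11.5 − 5.4 − 1.9 − 0.1) / 7 = 1.6286%
Σ(R_i − R̄_i)(R_m − R̄_m) = 335.6714  ⇒  Cov = 335.6714 / 7 = 47.9531
Σ(R_m − R̄_m)² = 171.1343  ⇒  Var(R_m) = 171.1343 / 7 = 24.4478
β = Cov / Var(R_m) = 47.9531 / 24.4478 = 1.9614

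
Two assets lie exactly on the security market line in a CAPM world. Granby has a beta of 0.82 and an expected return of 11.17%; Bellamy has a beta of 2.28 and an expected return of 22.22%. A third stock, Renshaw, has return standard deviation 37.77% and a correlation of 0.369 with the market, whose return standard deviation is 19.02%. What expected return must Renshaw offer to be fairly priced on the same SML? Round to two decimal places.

MRP = (22.22% − 11.17%) / (2.28 − 0.82) = 7.5685%
R_f = 11.17% − 0.82 × 7.5685% = 4.9638%
β_Renshaw = ρ·σ_i/σ_m = 0.369 × 37.77 / 19.02 = 0.7328
E(R_Renshaw) = R_f + β × MRP = 4.9638% + 0.7328 × 7.5685% = 10.51%

10.51%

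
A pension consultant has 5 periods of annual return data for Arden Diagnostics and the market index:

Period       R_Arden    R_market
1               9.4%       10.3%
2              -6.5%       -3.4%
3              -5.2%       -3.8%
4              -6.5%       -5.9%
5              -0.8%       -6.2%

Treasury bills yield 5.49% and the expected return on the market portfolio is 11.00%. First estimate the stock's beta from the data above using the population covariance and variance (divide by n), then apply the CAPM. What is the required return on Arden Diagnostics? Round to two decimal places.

Mean R_i = (9.4 − 6.5 − 5.2 − 6.5 − 0.8) / 5 = -1.9200%
Mean R_m = (10.3 − 3.4 − 3.8 − 5.9 − 6.2) / 5 = -1.8000%
Σ(R_i − R̄_i)(R_m − R̄_m) = 164.7100  ⇒  Cov = 164.7100 / 5 = 32.9420
Σ(R_m − R̄_m)² = 189.1400  ⇒  Var(R_m) = 189.1400 / 5 = 37.8280
β = Cov / Var(R_m) = 32.9420 / 37.8280 = 0.8708
MRP = 11.00% − 5.49% = 5.51%
E(R) = R_f + β × MRP = 5.49% + 0.8708 × 5.51% = 10.29%

10.29%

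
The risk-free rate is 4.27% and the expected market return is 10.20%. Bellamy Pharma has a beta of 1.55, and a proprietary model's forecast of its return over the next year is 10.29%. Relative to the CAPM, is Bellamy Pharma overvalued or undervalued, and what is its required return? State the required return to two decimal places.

Overvalued; required return 13.46%

MRP = 10.20% − 4.27% = 5.93%
Required return = R_f + β·MRP = 4.27% + 1.55 × 5.93% = 13.46%
Forecast 10.29% < required 13.46% → the stock plots below the SML → overvalued.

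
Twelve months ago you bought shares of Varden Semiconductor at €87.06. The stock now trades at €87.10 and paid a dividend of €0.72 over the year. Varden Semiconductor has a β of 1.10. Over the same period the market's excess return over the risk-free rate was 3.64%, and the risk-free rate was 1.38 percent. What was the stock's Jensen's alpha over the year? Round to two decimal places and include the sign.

-4.51%

Realised HPR = (P1 + D1 − P0) / P0 = (87.10 + 0.72 − 87.06) / 87.06 = 0.76 / 87.06 = 0.8730%
CAPM required = R_f + β·MRP = 1.38% + 1.10 × 3.64% = 5.3840%
α = realised − required = 0.8730% − 5.3840% = -4.51%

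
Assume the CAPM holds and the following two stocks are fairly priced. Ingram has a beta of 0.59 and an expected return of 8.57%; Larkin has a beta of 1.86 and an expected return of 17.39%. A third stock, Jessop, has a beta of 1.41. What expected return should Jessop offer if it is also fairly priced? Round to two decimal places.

MRP (SML slope) = (17.39% − 8.57%) / (1.86 − 0.59) = 8.82% / 1.27 = 6.9449%
R_f (intercept) = 8.57% − 0.59 × 6.9449% = 4.4725%
E(R_Jessop) = R_f + β × MRP = 4.4725% + 1.41 × 6.9449% = 14.26%

14.26%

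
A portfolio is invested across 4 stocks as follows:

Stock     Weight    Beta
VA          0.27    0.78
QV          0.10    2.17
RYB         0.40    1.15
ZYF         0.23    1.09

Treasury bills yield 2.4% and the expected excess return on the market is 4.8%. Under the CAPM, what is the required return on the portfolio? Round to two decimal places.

β_P = Σ w_i β_i = 0.27×0.78 + 0.10×2.17 + 0.40×1.15 + 0.23×1.09 = 1.1383
E(R_P) = R_f + β_P × MRP = 2.4% + 1.1383 × 4.8% = 7.86%

7.86%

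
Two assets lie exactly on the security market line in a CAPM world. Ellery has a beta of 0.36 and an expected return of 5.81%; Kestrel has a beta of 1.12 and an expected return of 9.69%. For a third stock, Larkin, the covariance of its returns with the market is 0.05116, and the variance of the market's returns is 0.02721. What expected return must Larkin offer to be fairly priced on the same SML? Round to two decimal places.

13.57%

MRP = (9.69% − 5.81%) / (1.12 − 0.36) = 5.1053%
R_f = 5.81% − 0.36 × 5.1053% = 3.9721%
β_Larkin = Cov / Var(R_m) = 0.05116 / 0.02721 = 1.8802
E(R_Larkin) = R_f + β × MRP = 3.9721% + 1.8802 × 5.1053% = 13.57%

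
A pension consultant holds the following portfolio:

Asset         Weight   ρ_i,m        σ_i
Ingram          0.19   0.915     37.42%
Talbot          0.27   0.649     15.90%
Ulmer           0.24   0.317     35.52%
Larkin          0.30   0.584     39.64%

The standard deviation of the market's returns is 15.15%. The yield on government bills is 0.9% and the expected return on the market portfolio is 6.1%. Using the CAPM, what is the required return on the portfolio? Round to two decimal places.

7.40%

β_Ingram = 0.915 × 37.42% / 15.15% = 2.2600
β_Talbot = 0.649 × 15.90% / 15.15% = 0.6811
β_Ulmer = 0.317 × 35.52% / 15.15% = 0.7432
β_Larkin = 0.584 × 39.64% / 15.15% = 1.5280
β_P = Σ w_i β_i = 0.19×2.2600 + 0.27×0.6811 + 0.24×0.7432 + 0.30×1.5280 = 1.2501
MRP = 6.1% − 0.9% = 5.20%
E(R_P) = R_f + β_P × MRP = 0.9% + 1.2501 × 5.2% = 7.40%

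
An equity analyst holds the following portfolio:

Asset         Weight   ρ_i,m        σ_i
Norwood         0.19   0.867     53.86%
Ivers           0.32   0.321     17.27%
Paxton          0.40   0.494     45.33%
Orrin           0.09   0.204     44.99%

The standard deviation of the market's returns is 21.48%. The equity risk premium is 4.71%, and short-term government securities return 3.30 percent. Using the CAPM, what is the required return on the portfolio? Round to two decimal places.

7.78%

β_Norwood = 0.867 × 53.86% / 21.48% = 2.1740
β_Ivers = 0.321 × 17.27% / 21.48% = 0.2581
β_Paxton = 0.494 × 45.33% / 21.48% = 1.0425
β_Orrin = 0.204 × 44.99% / 21.48% = 0.4273
β_P = Σ w_i β_i = 0.19×2.1740 + 0.32×0.2581 + 0.40×1.0425 + 0.09×0.4273 = 0.9511
E(R_P) = R_f + β_P × MRP = 3.30% + 0.9511 × 4.71% = 7.78%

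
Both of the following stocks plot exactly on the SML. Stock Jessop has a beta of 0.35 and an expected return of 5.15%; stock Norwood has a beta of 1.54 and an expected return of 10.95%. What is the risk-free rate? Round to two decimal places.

3.44%

Both satisfy E(R) = R_f + β·MRP, so the slope of the SML is
MRP = (10.95% − 5.15%) / (1.54 − 0.35) = 5.80% / 1.19 = 4.8739%
R_f = E(R_Jessop) − β_Jessop·MRP = 5.15% − 0.35 × 4.8739% = 3.4441%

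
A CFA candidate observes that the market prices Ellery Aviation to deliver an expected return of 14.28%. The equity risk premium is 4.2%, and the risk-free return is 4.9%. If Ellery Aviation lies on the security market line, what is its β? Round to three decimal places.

2.233

β = (E(R) − R_f) / MRP = (14.28% − 4.9%) / 4.2% = 9.38% / 4.2% = 2.233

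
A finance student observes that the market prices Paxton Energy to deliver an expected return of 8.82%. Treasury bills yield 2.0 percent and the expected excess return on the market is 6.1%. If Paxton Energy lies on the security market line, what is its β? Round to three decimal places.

1.118

β = (E(R) − R_f) / MRP = (8.82% − 2.0%) / 6.1% = 6.82% / 6.1% = 1.118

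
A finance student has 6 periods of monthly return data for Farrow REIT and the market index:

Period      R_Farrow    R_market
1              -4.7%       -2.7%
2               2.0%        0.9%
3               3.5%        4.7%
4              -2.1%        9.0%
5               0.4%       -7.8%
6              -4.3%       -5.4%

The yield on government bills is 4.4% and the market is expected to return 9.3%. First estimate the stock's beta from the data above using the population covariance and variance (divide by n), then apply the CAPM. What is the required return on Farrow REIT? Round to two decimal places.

5.16%

Mean R_i = (-4.7 + 2.0 + 3.5 − 2.1 + 0.4 − 4.3) / 6 = -0.8667%
Mean R_m = (-2.7 + 0.9 + 4.7 + 9.0 − 7.8 − 5.4) / 6 = -0.2167%
Σ(R_i − R̄_i)(R_m − R̄_m) = 31.0133  ⇒  Cov = 31.0133 / 6 = 5.1689
Σ(R_m − R̄_m)² = 200.9083  ⇒  Var(R_m) = 200.9083 / 6 = 33.4847
β = Cov / Var(R_m) = 5.1689 / 33.4847 = 0.1544
MRP = 9.3% − 4.4% = 4.90%
E(R) = R_f + β × MRP = 4.4% + 0.1544 × 4.9% = 5.16%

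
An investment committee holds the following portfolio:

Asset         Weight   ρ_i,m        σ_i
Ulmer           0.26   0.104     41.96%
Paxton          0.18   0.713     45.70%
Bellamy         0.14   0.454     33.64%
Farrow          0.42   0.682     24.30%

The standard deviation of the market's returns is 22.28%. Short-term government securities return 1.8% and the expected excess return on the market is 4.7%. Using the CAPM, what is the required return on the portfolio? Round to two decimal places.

β_Ulmer = 0.104 × 41.96% / 22.28% = 0.1959
β_Paxton = 0.713 × 45.70% / 22.28% = 1.4625
β_Bellamy = 0.454 × 33.64% / 22.28% = 0.6855
β_Farrow = 0.682 × 24.30% / 22.28% = 0.7438
β_P = Σ w_i β_i = 0.26×0.1959 + 0.18×1.4625 + 0.14×0.6855 + 0.42×0.7438 = 0.7226
E(R_P) = R_f + β_P × MRP = 1.8% + 0.7226 × 4.7% = 5.20%

5.20%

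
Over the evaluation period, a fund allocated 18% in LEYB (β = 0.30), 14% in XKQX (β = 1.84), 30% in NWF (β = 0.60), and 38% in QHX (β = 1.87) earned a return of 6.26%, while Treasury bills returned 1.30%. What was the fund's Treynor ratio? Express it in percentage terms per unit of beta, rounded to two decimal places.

β_P = 0.18×0.30 + 0.14×1.84 + 0.30×0.60 + 0.38×1.87 = 1.2022
Treynor = (R_P − R_f) / β_P = (6.26% − 1.30%) / 1.2022 = 4.96% / 1.2022 = 4.13%

4.13%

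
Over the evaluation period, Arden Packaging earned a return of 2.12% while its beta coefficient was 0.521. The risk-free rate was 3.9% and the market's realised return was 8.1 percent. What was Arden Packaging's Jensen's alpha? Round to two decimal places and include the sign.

-3.97%

Market excess return = 8.1% − 3.9% = 4.20%
CAPM benchmark = R_f + β(R_m − R_f) = 3.9% + 0.521 × 4.2% = 6.0882%
α = actual − benchmark = 2.12% − 6.0882% = -3.97%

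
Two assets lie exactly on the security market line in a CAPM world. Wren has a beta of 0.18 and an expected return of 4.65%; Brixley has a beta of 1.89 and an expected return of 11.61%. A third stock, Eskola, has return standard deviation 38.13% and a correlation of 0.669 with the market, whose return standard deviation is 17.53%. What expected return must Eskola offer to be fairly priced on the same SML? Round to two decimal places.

9.84%

MRP = (11.61% − 4.65%) / (1.89 − 0.18) = 4.0702%
R_f = 4.65% − 0.18 × 4.0702% = 3.9174%
β_Eskola = ρ·σ_i/σ_m = 0.669 × 38.13 / 17.53 = 1.4552
E(R_Eskola) = R_f + β × MRP = 3.9174% + 1.4552 × 4.0702% = 9.84%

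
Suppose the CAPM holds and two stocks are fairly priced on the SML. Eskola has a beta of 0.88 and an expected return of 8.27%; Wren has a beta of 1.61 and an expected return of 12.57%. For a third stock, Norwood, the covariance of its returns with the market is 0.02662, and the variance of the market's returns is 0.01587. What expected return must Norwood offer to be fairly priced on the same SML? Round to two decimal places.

12.97%

MRP = (12.57% − 8.27%) / (1.61 − 0.88) = 5.8904%
R_f = 8.27% − 0.88 × 5.8904% = 3.0864%
β_Norwood = Cov / Var(R_m) = 0.02662 / 0.01587 = 1.6774
E(R_Norwood) = R_f + β × MRP = 3.0864% + 1.6774 × 5.8904% = 12.97%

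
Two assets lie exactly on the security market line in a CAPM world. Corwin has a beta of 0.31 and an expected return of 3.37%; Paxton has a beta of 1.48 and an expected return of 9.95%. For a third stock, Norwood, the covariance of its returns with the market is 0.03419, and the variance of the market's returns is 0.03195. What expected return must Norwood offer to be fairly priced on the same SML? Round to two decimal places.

MRP = (9.95% − 3.37%) / (1.48 − 0.31) = 5.6239%
R_f = 3.37% − 0.31 × 5.6239% = 1.6266%
β_Norwood = Cov / Var(R_m) = 0.03419 / 0.03195 = 1.0701
E(R_Norwood) = R_f + β × MRP = 1.6266% + 1.0701 × 5.6239% = 7.64%

7.64%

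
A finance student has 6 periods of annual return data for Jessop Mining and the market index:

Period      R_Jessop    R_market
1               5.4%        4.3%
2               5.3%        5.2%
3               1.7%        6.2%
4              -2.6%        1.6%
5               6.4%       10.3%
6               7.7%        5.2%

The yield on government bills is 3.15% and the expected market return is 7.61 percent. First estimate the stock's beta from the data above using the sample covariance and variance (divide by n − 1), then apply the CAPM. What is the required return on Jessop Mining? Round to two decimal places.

6.74%

Mean R_i = (5.4 + 5.3 + 1.7 − 2.6 + 6.4 + 7.7) / 6 = 3.9833%
Mean R_m = (4.3 + 5.2 + 6.2 + 1.6 + 10.3 + 5.2) / 6 = 5.4667%
Σ(R_i − R̄_i)(R_m − R̄_m) = 32.4667  ⇒  Cov = 32.4667 / 5 = 6.4933
Σ(R_m − R̄_m)² = 40.3533  ⇒  Var(R_m) = 40.3533 / 5 = 8.0707
β = Cov / Var(R_m) = 6.4933 / 8.0707 = 0.8046
MRP = 7.61% − 3.15% = 4.46%
E(R) = R_f + β × MRP = 3.15% + 0.8046 × 4.46% = 6.74%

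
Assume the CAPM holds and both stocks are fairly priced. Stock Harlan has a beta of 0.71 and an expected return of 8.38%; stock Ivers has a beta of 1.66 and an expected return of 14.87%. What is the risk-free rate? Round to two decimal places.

3.53%

Both satisfy E(R) = R_f + β·MRP, so the slope of the SML is
MRP = (14.87% − 8.38%) / (1.66 − 0.71) = 6.49% / 0.95 = 6.8316%
R_f = E(R_Harlan) − β_Harlan·MRP = 8.38% − 0.71 × 6.8316% = 3.5296%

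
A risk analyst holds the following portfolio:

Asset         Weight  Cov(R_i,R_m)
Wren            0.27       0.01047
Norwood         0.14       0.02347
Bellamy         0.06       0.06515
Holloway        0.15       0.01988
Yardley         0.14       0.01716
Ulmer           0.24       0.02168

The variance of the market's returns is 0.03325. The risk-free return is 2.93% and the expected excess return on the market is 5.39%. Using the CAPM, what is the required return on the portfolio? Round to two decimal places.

6.27%

β_Wren = 0.01047 / 0.03325 = 0.3149
β_Norwood = 0.02347 / 0.03325 = 0.7059
β_Bellamy = 0.06515 / 0.03325 = 1.9594
β_Holloway = 0.01988 / 0.03325 = 0.5979
β_Yardley = 0.01716 / 0.03325 = 0.5161
β_Ulmer = 0.02168 / 0.03325 = 0.6520
β_P = Σ w_i β_i = 0.27×0.3149 + 0.14×0.7059 + 0.06×1.9594 + 0.15×0.5979 + 0.14×0.5161 + 0.24×0.6520 = 0.6198
E(R_P) = R_f + β_P × MRP = 2.93% + 0.6198 × 5.39% = 6.27%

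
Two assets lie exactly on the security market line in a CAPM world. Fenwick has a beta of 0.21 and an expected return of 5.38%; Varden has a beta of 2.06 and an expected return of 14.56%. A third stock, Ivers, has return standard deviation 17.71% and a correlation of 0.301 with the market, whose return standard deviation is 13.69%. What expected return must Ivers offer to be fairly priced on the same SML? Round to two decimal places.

6.27%

MRP = (14.56% − 5.38%) / (2.06 − 0.21) = 4.9622%
R_f = 5.38% − 0.21 × 4.9622% = 4.3379%
β_Ivers = ρ·σ_i/σ_m = 0.301 × 17.71 / 13.69 = 0.3894
E(R_Ivers) = R_f + β × MRP = 4.3379% + 0.3894 × 4.9622% = 6.27%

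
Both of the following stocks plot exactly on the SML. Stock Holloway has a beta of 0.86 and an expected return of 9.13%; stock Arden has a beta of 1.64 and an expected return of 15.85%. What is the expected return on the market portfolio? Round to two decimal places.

Both satisfy E(R) = R_f + β·MRP, so the slope of the SML is
MRP = (15.85% − 9.13%) / (1.64 − 0.86) = 6.72% / 0.78 = 8.6154%
R_f = E(R_Holloway) − β_Holloway·MRP = 9.13% − 0.86 × 8.6154% = 1.7208%
E(R_m) = R_f + MRP = 1.7208% + 8.6154% = 10.34%

10.34%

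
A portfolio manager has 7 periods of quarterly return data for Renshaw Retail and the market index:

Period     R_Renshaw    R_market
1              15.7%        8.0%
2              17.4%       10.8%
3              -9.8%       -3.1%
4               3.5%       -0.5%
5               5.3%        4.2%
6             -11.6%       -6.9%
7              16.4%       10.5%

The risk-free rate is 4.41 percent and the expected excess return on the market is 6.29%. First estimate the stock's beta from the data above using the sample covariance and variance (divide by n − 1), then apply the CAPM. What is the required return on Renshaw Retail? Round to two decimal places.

15.14%

Mean R_i = (15.7 + 17.4 − 9.8 + 3.5 + 5.3 − 11.6 + 16.4) / 7 = 5.2714%
Mean R_m = (8.0 + 10.8 − 3.1 − 0.5 + 4.2 − 6.9 + 10.5) / 7 = 3.2857%
Σ(R_i − R̄_i)(R_m − R̄_m) = 495.4071  ⇒  Cov = 495.4071 / 6 = 82.5679
Σ(R_m − R̄_m)² = 290.4286  ⇒  Var(R_m) = 290.4286 / 6 = 48.4048
β = Cov / Var(R_m) = 82.5679 / 48.4048 = 1.7058
E(R) = R_f + β × MRP = 4.41% + 1.7058 × 6.29% = 15.14%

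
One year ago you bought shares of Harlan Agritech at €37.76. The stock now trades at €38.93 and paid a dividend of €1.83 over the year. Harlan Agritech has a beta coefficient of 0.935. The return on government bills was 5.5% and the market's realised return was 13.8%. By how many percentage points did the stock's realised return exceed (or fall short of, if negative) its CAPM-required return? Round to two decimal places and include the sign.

Realised HPR = (P1 + D1 − P0) / P0 = (38.93 + 1.83 − 37.76) / 37.76 = 3.00 / 37.76 = 7.9449%
MRP = 13.8% − 5.5% = 8.30%
CAPM required = R_f + β·MRP = 5.5% + 0.935 × 8.3% = 13.2605%
α = realised − required = 7.9449% − 13.2605% = -5.32%

-5.32%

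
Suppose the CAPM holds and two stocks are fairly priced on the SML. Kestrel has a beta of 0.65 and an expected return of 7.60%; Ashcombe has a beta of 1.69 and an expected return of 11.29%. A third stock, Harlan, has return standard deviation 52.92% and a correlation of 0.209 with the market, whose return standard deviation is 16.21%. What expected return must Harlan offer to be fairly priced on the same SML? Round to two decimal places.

MRP = (11.29% − 7.60%) / (1.69 − 0.65) = 3.5481%
R_f = 7.60% − 0.65 × 3.5481% = 5.2937%
β_Harlan = ρ·σ_i/σ_m = 0.209 × 52.92 / 16.21 = 0.6823
E(R_Harlan) = R_f + β × MRP = 5.2937% + 0.6823 × 3.5481% = 7.71%

7.71%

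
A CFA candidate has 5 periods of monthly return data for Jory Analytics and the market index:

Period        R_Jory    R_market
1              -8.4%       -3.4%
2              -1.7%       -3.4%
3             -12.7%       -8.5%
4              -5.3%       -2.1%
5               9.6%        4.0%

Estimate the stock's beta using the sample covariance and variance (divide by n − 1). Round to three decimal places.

1.781

Mean R_i = (-8.4 − 1.7 − 12.7 − 5.3 + 9.6) / 5 = -3.7000%
Mean R_m = (-3.4 − 3.4 − 8.5 − 2.1 + 4.0) / 5 = -2.6800%
Σ(R_i − R̄_i)(R_m − R̄_m) = 142.2400  ⇒  Cov = 142.2400 / 4 = 35.5600
Σ(R_m − R̄_m)² = 79.8680  ⇒  Var(R_m) = 79.8680 / 4 = 19.9670
β = Cov / Var(R_m) = 35.5600 / 19.9670 = 1.7809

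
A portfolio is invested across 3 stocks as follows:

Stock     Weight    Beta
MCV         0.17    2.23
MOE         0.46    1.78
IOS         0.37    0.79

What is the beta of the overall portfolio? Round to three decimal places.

β_P = Σ w_i β_i = 0.17×2.23 + 0.46×1.78 + 0.37×0.79 = 1.4902

1.490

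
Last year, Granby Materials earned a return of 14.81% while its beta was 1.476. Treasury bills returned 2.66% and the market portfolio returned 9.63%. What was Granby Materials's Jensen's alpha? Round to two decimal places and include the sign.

Market excess return = 9.63% − 2.66% = 6.97%
CAPM benchmark = R_f + β(R_m − R_f) = 2.66% + 1.476 × 6.97% = 12.94772%
α = actual − benchmark = 14.81% − 12.94772% = +1.86%

+1.86%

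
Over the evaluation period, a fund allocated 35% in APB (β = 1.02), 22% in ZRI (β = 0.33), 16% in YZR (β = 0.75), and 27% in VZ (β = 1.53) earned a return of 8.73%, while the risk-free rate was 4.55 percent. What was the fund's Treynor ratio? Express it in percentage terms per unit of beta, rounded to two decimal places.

4.34%

β_P = 0.35×1.02 + 0.22×0.33 + 0.16×0.75 + 0.27×1.53 = 0.9627
Treynor = (R_P − R_f) / β_P = (8.73% − 4.55%) / 0.9627 = 4.18% / 0.9627 = 4.34%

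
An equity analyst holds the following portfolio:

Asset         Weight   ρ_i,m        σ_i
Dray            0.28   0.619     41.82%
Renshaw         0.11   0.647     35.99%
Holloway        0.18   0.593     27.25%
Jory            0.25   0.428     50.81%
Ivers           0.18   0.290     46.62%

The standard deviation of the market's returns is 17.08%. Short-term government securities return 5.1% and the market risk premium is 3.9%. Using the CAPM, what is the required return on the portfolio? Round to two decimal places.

9.80%

β_Dray = 0.619 × 41.82% / 17.08% = 1.5156
β_Renshaw = 0.647 × 35.99% / 17.08% = 1.3633
β_Holloway = 0.593 × 27.25% / 17.08% = 0.9461
β_Jory = 0.428 × 50.81% / 17.08% = 1.2732
β_Ivers = 0.290 × 46.62% / 17.08% = 0.7916
β_P = Σ w_i β_i = 0.28×1.5156 + 0.11×1.3633 + 0.18×0.9461 + 0.25×1.2732 + 0.18×0.7916 = 1.2054
E(R_P) = R_f + β_P × MRP = 5.1% + 1.2054 × 3.9% = 9.80%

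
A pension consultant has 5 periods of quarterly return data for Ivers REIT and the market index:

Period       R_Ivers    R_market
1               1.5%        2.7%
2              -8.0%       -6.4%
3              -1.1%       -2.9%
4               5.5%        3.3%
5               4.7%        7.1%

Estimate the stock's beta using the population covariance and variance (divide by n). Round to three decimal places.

0.938

Mean R_i = (1.5 − 8.0 − 1.1 + 5.5 + 4.7) / 5 = 0.5200%
Mean R_m = (2.7 − 6.4 − 2.9 + 3.3 + 7.1) / 5 = 0.7600%
Σ(R_i − R̄_i)(R_m − R̄_m) = 107.9840  ⇒  Cov = 107.9840 / 5 = 21.5968
Σ(R_m − R̄_m)² = 115.0720  ⇒  Var(R_m) = 115.0720 / 5 = 23.0144
β = Cov / Var(R_m) = 21.5968 / 23.0144 = 0.9384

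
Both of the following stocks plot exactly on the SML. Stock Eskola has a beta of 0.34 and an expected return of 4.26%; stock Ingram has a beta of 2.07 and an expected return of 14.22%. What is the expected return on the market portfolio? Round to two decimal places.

Both satisfy E(R) = R_f + β·MRP, so the slope of the SML is
MRP = (14.22% − 4.26%) / (2.07 − 0.34) = 9.96% / 1.73 = 5.7572%
R_f = E(R_Eskola) − β_Eskola·MRP = 4.26% − 0.34 × 5.7572% = 2.3026%
E(R_m) = R_f + MRP = 2.3026% + 5.7572% = 8.06%

8.06%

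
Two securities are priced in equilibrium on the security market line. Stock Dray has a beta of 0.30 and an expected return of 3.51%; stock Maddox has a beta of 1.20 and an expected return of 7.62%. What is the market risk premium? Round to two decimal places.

Both satisfy E(R) = R_f + β·MRP, so the slope of the SML is
MRP = (7.62% − 3.51%) / (1.20 − 0.30) = 4.11% / 0.90 = 4.5667%

4.57%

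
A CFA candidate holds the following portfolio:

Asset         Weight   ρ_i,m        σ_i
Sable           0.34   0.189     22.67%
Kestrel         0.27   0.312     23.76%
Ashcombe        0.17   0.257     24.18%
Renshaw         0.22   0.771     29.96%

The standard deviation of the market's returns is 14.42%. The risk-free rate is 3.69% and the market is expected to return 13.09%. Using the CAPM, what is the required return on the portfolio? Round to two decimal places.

β_Sable = 0.189 × 22.67% / 14.42% = 0.2971
β_Kestrel = 0.312 × 23.76% / 14.42% = 0.5141
β_Ashcombe = 0.257 × 24.18% / 14.42% = 0.4309
β_Renshaw = 0.771 × 29.96% / 14.42% = 1.6019
β_P = Σ w_i β_i = 0.34×0.2971 + 0.27×0.5141 + 0.17×0.4309 + 0.22×1.6019 = 0.6655
MRP = 13.09% − 3.69% = 9.40%
E(R_P) = R_f + β_P × MRP = 3.69% + 0.6655 × 9.40% = 9.95%

9.95%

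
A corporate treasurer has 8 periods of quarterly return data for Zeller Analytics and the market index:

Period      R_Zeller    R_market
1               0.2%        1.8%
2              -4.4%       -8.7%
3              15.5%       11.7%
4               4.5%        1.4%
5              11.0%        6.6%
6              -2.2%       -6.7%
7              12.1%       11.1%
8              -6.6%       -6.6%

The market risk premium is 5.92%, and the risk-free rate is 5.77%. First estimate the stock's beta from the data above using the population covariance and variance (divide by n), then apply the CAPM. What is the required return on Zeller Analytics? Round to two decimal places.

11.60%

Mean R_i = (0.2 − 4.4 + 15.5 + 4.5 + 11.0 − 2.2 + 12.1 − 6.6) / 8 = 3.7625%
Mean R_m = (1.8 − 8.7 + 11.7 + 1.4 + 6.6 − 6.7 + 11.1 − 6.6) / 8 = 1.3250%
Σ(R_i − R̄_i)(R_m − R̄_m) = 451.6175  ⇒  Cov = 451.6175 / 8 = 56.4522
Σ(R_m − R̄_m)² = 458.9550  ⇒  Var(R_m) = 458.9550 / 8 = 57.3694
β = Cov / Var(R_m) = 56.4522 / 57.3694 = 0.9840
E(R) = R_f + β × MRP = 5.77% + 0.9840 × 5.92% = 11.60%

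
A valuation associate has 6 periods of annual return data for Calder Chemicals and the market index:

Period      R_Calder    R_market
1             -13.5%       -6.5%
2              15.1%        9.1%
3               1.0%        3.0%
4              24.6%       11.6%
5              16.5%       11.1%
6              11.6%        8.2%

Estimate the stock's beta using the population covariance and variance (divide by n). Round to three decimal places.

1.921

Mean R_i = (-13.5 + 15.1 + 1.0 + 24.6 + 16.5 + 11.6) / 6 = 9.2167%
Mean R_m = (-6.5 + 9.1 + 3.0 + 11.6 + 11.1 + 8.2) / 6 = 6.0833%
Σ(R_i − R̄_i)(R_m − R̄_m) = 455.3817  ⇒  Cov = 455.3817 / 6 = 75.8970
Σ(R_m − R̄_m)² = 237.0283  ⇒  Var(R_m) = 237.0283 / 6 = 39.5047
β = Cov / Var(R_m) = 75.8970 / 39.5047 = 1.9212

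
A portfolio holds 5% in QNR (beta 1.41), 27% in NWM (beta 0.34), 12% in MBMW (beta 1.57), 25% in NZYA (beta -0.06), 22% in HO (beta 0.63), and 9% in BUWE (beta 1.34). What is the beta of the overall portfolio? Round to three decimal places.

0.595

β_P = Σ w_i β_i = 0.05×1.41 + 0.27×0.34 + 0.12×1.57 + 0.25×-0.06 + 0.22×0.63 + 0.09×1.34 = 0.5949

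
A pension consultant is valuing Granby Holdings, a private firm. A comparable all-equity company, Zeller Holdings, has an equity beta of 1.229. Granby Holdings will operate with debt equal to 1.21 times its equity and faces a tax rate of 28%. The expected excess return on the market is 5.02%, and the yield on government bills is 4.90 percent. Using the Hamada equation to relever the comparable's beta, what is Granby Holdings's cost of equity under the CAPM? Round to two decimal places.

16.44%

β_L = β_U × [1 + (1 − t)(D/E)] = 1.229 × [1 + (1 − 0.28) × 1.21]
    = 1.229 × [1 + 0.72 × 1.21] = 1.229 × 1.8712 = 2.2997
E(R) = R_f + β_L × MRP = 4.90% + 2.2997 × 5.02% = 16.44%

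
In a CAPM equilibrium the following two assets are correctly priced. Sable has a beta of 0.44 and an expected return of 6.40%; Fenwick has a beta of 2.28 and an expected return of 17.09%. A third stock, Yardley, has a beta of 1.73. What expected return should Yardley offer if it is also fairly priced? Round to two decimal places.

13.89%

MRP (SML slope) = (17.09% − 6.40%) / (2.28 − 0.44) = 10.69% / 1.84 = 5.8098%
R_f (intercept) = 6.40% − 0.44 × 5.8098% = 3.8437%
E(R_Yardley) = R_f + β × MRP = 3.8437% + 1.73 × 5.8098% = 13.89%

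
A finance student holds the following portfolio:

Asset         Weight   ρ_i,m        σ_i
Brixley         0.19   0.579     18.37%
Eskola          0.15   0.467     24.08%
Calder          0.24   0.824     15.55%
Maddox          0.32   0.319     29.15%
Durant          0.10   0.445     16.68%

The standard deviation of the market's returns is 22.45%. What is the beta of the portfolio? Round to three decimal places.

β_Brixley = 0.579 × 18.37% / 22.45% = 0.4738
β_Eskola = 0.467 × 24.08% / 22.45% = 0.5009
β_Calder = 0.824 × 15.55% / 22.45% = 0.5707
β_Maddox = 0.319 × 29.15% / 22.45% = 0.4142
β_Durant = 0.445 × 16.68% / 22.45% = 0.3306
β_P = Σ w_i β_i = 0.19×0.4738 + 0.15×0.5009 + 0.24×0.5707 + 0.32×0.4142 + 0.10×0.3306 = 0.4677

0.468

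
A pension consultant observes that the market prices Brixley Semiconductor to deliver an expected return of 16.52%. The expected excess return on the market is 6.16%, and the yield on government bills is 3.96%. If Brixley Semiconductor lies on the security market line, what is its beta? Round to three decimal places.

2.039

β = (E(R) − R_f) / MRP = (16.52% − 3.96%) / 6.16% = 12.56% / 6.16% = 2.039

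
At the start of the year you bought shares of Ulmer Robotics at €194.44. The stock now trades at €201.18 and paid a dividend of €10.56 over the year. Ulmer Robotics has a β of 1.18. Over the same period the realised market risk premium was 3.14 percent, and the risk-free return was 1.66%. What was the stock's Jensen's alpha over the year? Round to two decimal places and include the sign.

Realised HPR = (P1 + D1 − P0) / P0 = (201.18 + 10.56 − 194.44) / 194.44 = 17.30 / 194.44 = 8.8973%
CAPM required = R_f + β·MRP = 1.66% + 1.18 × 3.14% = 5.3652%
α = realised − required = 8.8973% − 5.3652% = +3.53%

+3.53%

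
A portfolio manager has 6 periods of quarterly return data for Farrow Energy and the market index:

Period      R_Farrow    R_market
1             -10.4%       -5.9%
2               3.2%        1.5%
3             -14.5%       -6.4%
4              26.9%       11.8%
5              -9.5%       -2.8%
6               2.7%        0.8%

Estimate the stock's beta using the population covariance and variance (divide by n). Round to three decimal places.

Mean R_i = (-10.4 + 3.2 − 14.5 + 26.9 − 9.5 + 2.7) / 6 = -0.2667%
Mean R_m = (-5.9 + 1.5 − 6.4 + 11.8 − 2.8 + 0.8) / 6 = -0.1667%
Σ(R_i − R̄_i)(R_m − R̄_m) = 504.8733  ⇒  Cov = 504.8733 / 6 = 84.1456
Σ(R_m − R̄_m)² = 225.5733  ⇒  Var(R_m) = 225.5733 / 6 = 37.5956
β = Cov / Var(R_m) = 84.1456 / 37.5956 = 2.2382

2.238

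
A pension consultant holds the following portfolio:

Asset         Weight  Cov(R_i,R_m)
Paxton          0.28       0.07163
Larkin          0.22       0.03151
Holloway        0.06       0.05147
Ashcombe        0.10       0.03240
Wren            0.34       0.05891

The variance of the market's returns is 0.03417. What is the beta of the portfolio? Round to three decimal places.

1.561

β_Paxton = 0.07163 / 0.03417 = 2.0963
β_Larkin = 0.03151 / 0.03417 = 0.9222
β_Holloway = 0.05147 / 0.03417 = 1.5063
β_Ashcombe = 0.03240 / 0.03417 = 0.9482
β_Wren = 0.05891 / 0.03417 = 1.7240
β_P = Σ w_i β_i = 0.28×2.0963 + 0.22×0.9222 + 0.06×1.5063 + 0.10×0.9482 + 0.34×1.7240 = 1.5612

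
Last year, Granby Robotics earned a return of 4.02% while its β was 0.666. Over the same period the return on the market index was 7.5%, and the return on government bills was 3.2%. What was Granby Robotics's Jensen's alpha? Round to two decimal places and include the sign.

Market excess return = 7.5% − 3.2% = 4.30%
CAPM benchmark = R_f + β(R_m − R_f) = 3.2% + 0.666 × 4.3% = 6.0638%
α = actual − benchmark = 4.02% − 6.0638% = -2.04%

-2.04%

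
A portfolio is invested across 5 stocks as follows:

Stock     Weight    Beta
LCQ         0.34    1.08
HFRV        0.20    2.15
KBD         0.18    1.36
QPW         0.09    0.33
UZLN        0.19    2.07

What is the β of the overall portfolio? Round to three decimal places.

1.465

β_P = Σ w_i β_i = 0.34×1.08 + 0.20×2.15 + 0.18×1.36 + 0.09×0.33 + 0.19×2.07 = 1.4650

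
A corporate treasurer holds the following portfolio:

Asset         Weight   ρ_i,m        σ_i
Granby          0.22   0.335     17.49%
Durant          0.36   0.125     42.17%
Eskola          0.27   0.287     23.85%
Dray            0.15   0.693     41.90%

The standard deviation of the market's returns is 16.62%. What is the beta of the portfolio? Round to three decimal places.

β_Granby = 0.335 × 17.49% / 16.62% = 0.3525
β_Durant = 0.125 × 42.17% / 16.62% = 0.3172
β_Eskola = 0.287 × 23.85% / 16.62% = 0.4119
β_Dray = 0.693 × 41.90% / 16.62% = 1.7471
β_P = Σ w_i β_i = 0.22×0.3525 + 0.36×0.3172 + 0.27×0.4119 + 0.15×1.7471 = 0.5650

0.565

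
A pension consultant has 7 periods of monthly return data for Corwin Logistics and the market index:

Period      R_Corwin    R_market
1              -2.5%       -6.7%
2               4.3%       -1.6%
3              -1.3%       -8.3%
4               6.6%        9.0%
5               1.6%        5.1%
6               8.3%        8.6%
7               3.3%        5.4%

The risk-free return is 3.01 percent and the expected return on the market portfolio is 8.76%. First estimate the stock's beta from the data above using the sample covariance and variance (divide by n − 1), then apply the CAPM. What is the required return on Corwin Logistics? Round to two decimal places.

5.70%

Mean R_i = (-2.5 + 4.3 − 1.3 + 6.6 + 1.6 + 8.3 + 3.3) / 7 = 2.9000%
Mean R_m = (-6.7 − 1.6 − 8.3 + 9.0 + 5.1 + 8.6 + 5.4) / 7 = 1.6429%
Σ(R_i − R̄_i)(R_m − R̄_m) = 144.0700  ⇒  Cov = 144.0700 / 6 = 24.0117
Σ(R_m − R̄_m)² = 307.5771  ⇒  Var(R_m) = 307.5771 / 6 = 51.2629
β = Cov / Var(R_m) = 24.0117 / 51.2629 = 0.4684
MRP = 8.76% − 3.01% = 5.75%
E(R) = R_f + β × MRP = 3.01% + 0.4684 × 5.75% = 5.70%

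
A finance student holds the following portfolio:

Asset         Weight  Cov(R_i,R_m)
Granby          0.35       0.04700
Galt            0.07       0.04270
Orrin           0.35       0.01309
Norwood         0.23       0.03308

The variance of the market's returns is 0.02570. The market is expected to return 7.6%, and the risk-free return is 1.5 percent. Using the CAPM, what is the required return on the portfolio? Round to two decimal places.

9.01%

β_Granby = 0.04700 / 0.02570 = 1.8288
β_Galt = 0.04270 / 0.02570 = 1.6615
β_Orrin = 0.01309 / 0.02570 = 0.5093
β_Norwood = 0.03308 / 0.02570 = 1.2872
β_P = Σ w_i β_i = 0.35×1.8288 + 0.07×1.6615 + 0.35×0.5093 + 0.23×1.2872 = 1.2307
MRP = 7.6% − 1.5% = 6.10%
E(R_P) = R_f + β_P × MRP = 1.5% + 1.2307 × 6.1% = 9.01%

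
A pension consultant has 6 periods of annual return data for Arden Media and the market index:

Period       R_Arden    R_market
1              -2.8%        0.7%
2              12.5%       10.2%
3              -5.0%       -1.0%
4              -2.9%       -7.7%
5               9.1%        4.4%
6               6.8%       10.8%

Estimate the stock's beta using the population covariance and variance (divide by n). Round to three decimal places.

0.859

Mean R_i = (-2.8 + 12.5 − 5.0 − 2.9 + 9.1 + 6.8) / 6 = 2.9500%
Mean R_m = (0.7 + 10.2 − 1.0 − 7.7 + 4.4 + 10.8) / 6 = 2.9000%
Σ(R_i − R̄_i)(R_m − R̄_m) = 215.0200  ⇒  Cov = 215.0200 / 6 = 35.8367
Σ(R_m − R̄_m)² = 250.3600  ⇒  Var(R_m) = 250.3600 / 6 = 41.7267
β = Cov / Var(R_m) = 35.8367 / 41.7267 = 0.8588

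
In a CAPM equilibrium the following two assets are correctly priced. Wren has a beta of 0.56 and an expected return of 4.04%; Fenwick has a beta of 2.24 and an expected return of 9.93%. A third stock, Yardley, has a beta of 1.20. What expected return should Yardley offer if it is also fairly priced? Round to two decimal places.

6.28%

MRP (SML slope) = (9.93% − 4.04%) / (2.24 − 0.56) = 5.89% / 1.68 = 3.5060%
R_f (intercept) = 4.04% − 0.56 × 3.5060% = 2.0766%
E(R_Yardley) = R_f + β × MRP = 2.0766% + 1.20 × 3.5060% = 6.28%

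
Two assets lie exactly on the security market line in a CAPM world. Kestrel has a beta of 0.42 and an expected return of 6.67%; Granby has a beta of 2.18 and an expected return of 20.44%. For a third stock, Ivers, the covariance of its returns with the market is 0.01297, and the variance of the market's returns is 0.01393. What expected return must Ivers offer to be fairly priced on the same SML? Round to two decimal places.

10.67%

MRP = (20.44% − 6.67%) / (2.18 − 0.42) = 7.8239%
R_f = 6.67% − 0.42 × 7.8239% = 3.3840%
β_Ivers = Cov / Var(R_m) = 0.01297 / 0.01393 = 0.9311
E(R_Ivers) = R_f + β × MRP = 3.3840% + 0.9311 × 7.8239% = 10.67%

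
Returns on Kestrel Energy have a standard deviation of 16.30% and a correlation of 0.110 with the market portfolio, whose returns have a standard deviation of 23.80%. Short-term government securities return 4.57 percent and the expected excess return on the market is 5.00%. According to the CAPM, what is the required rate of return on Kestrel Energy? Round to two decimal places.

4.95%

β = ρ × σ_i / σ_m = 0.110 × 16.30% / 23.80% = 0.0753
E(R) = 4.57% + 0.0753 × 5.00% = 4.95%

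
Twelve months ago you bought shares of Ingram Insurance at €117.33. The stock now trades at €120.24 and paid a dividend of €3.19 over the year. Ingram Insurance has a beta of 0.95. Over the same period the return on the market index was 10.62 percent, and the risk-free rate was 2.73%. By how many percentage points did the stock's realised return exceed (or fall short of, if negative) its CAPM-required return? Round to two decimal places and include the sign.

Realised HPR = (P1 + D1 − P0) / P0 = (120.24 + 3.19 − 117.33) / 117.33 = 6.10 / 117.33 = 5.1990%
MRP = 10.62% − 2.73% = 7.89%
CAPM required = R_f + β·MRP = 2.73% + 0.95 × 7.89% = 10.2255%
α = realised − required = 5.1990% − 10.2255% = -5.03%

-5.03%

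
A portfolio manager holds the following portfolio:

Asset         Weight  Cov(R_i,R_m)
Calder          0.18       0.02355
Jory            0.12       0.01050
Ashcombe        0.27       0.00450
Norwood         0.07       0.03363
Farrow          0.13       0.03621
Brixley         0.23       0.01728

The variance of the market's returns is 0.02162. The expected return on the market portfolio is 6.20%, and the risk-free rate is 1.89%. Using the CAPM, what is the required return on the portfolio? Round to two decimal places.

β_Calder = 0.02355 / 0.02162 = 1.0893
β_Jory = 0.01050 / 0.02162 = 0.4857
β_Ashcombe = 0.00450 / 0.02162 = 0.2081
β_Norwood = 0.03363 / 0.02162 = 1.5555
β_Farrow = 0.03621 / 0.02162 = 1.6748
β_Brixley = 0.01728 / 0.02162 = 0.7993
β_P = Σ w_i β_i = 0.18×1.0893 + 0.12×0.4857 + 0.27×0.2081 + 0.07×1.5555 + 0.13×1.6748 + 0.23×0.7993 = 0.8210
MRP = 6.20% − 1.89% = 4.31%
E(R_P) = R_f + β_P × MRP = 1.89% + 0.8210 × 4.31% = 5.43%

5.43%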